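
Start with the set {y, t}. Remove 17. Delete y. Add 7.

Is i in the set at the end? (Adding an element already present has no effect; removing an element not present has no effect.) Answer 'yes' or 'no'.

Answer: no

Derivation:
Tracking the set through each operation:
Start: {t, y}
Event 1 (remove 17): not present, no change. Set: {t, y}
Event 2 (remove y): removed. Set: {t}
Event 3 (add 7): added. Set: {7, t}

Final set: {7, t} (size 2)
i is NOT in the final set.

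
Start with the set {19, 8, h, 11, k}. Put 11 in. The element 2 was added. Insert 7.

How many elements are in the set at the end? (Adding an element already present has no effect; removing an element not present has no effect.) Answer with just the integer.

Answer: 7

Derivation:
Tracking the set through each operation:
Start: {11, 19, 8, h, k}
Event 1 (add 11): already present, no change. Set: {11, 19, 8, h, k}
Event 2 (add 2): added. Set: {11, 19, 2, 8, h, k}
Event 3 (add 7): added. Set: {11, 19, 2, 7, 8, h, k}

Final set: {11, 19, 2, 7, 8, h, k} (size 7)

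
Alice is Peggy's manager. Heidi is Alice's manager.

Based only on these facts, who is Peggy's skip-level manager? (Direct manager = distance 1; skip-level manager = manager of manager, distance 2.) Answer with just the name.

Answer: Heidi

Derivation:
Reconstructing the manager chain from the given facts:
  Heidi -> Alice -> Peggy
(each arrow means 'manager of the next')
Positions in the chain (0 = top):
  position of Heidi: 0
  position of Alice: 1
  position of Peggy: 2

Peggy is at position 2; the skip-level manager is 2 steps up the chain, i.e. position 0: Heidi.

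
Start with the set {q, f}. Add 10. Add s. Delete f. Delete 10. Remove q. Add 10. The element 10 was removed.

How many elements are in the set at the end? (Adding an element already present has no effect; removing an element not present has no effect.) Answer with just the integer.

Tracking the set through each operation:
Start: {f, q}
Event 1 (add 10): added. Set: {10, f, q}
Event 2 (add s): added. Set: {10, f, q, s}
Event 3 (remove f): removed. Set: {10, q, s}
Event 4 (remove 10): removed. Set: {q, s}
Event 5 (remove q): removed. Set: {s}
Event 6 (add 10): added. Set: {10, s}
Event 7 (remove 10): removed. Set: {s}

Final set: {s} (size 1)

Answer: 1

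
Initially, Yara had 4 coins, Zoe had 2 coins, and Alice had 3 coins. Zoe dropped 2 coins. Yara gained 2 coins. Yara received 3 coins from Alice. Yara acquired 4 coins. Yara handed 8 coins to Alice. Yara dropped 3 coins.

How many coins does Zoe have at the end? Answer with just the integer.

Tracking counts step by step:
Start: Yara=4, Zoe=2, Alice=3
Event 1 (Zoe -2): Zoe: 2 -> 0. State: Yara=4, Zoe=0, Alice=3
Event 2 (Yara +2): Yara: 4 -> 6. State: Yara=6, Zoe=0, Alice=3
Event 3 (Alice -> Yara, 3): Alice: 3 -> 0, Yara: 6 -> 9. State: Yara=9, Zoe=0, Alice=0
Event 4 (Yara +4): Yara: 9 -> 13. State: Yara=13, Zoe=0, Alice=0
Event 5 (Yara -> Alice, 8): Yara: 13 -> 5, Alice: 0 -> 8. State: Yara=5, Zoe=0, Alice=8
Event 6 (Yara -3): Yara: 5 -> 2. State: Yara=2, Zoe=0, Alice=8

Zoe's final count: 0

Answer: 0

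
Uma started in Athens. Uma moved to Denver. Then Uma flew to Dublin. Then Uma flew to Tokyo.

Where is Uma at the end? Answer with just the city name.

Answer: Tokyo

Derivation:
Tracking Uma's location:
Start: Uma is in Athens.
After move 1: Athens -> Denver. Uma is in Denver.
After move 2: Denver -> Dublin. Uma is in Dublin.
After move 3: Dublin -> Tokyo. Uma is in Tokyo.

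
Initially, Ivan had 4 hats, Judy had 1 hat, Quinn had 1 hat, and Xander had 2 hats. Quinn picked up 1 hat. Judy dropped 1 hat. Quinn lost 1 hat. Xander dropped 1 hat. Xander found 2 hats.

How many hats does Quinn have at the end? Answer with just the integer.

Tracking counts step by step:
Start: Ivan=4, Judy=1, Quinn=1, Xander=2
Event 1 (Quinn +1): Quinn: 1 -> 2. State: Ivan=4, Judy=1, Quinn=2, Xander=2
Event 2 (Judy -1): Judy: 1 -> 0. State: Ivan=4, Judy=0, Quinn=2, Xander=2
Event 3 (Quinn -1): Quinn: 2 -> 1. State: Ivan=4, Judy=0, Quinn=1, Xander=2
Event 4 (Xander -1): Xander: 2 -> 1. State: Ivan=4, Judy=0, Quinn=1, Xander=1
Event 5 (Xander +2): Xander: 1 -> 3. State: Ivan=4, Judy=0, Quinn=1, Xander=3

Quinn's final count: 1

Answer: 1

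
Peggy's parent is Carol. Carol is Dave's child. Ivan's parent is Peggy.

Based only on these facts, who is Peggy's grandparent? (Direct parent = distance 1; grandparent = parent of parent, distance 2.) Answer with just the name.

Answer: Dave

Derivation:
Reconstructing the parent chain from the given facts:
  Dave -> Carol -> Peggy -> Ivan
(each arrow means 'parent of the next')
Positions in the chain (0 = top):
  position of Dave: 0
  position of Carol: 1
  position of Peggy: 2
  position of Ivan: 3

Peggy is at position 2; the grandparent is 2 steps up the chain, i.e. position 0: Dave.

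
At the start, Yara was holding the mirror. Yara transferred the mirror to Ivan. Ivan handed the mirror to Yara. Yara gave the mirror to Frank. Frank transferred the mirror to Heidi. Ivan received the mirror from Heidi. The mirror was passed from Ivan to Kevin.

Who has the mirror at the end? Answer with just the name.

Answer: Kevin

Derivation:
Tracking the mirror through each event:
Start: Yara has the mirror.
After event 1: Ivan has the mirror.
After event 2: Yara has the mirror.
After event 3: Frank has the mirror.
After event 4: Heidi has the mirror.
After event 5: Ivan has the mirror.
After event 6: Kevin has the mirror.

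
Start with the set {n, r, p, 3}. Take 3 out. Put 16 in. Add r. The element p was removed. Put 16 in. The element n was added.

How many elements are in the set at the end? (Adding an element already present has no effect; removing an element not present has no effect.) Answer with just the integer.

Tracking the set through each operation:
Start: {3, n, p, r}
Event 1 (remove 3): removed. Set: {n, p, r}
Event 2 (add 16): added. Set: {16, n, p, r}
Event 3 (add r): already present, no change. Set: {16, n, p, r}
Event 4 (remove p): removed. Set: {16, n, r}
Event 5 (add 16): already present, no change. Set: {16, n, r}
Event 6 (add n): already present, no change. Set: {16, n, r}

Final set: {16, n, r} (size 3)

Answer: 3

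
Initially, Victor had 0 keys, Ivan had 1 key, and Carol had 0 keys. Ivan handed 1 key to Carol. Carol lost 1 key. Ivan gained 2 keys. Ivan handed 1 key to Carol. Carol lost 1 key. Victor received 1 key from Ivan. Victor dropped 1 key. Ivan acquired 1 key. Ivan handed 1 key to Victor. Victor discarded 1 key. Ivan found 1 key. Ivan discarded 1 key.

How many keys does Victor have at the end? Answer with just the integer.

Tracking counts step by step:
Start: Victor=0, Ivan=1, Carol=0
Event 1 (Ivan -> Carol, 1): Ivan: 1 -> 0, Carol: 0 -> 1. State: Victor=0, Ivan=0, Carol=1
Event 2 (Carol -1): Carol: 1 -> 0. State: Victor=0, Ivan=0, Carol=0
Event 3 (Ivan +2): Ivan: 0 -> 2. State: Victor=0, Ivan=2, Carol=0
Event 4 (Ivan -> Carol, 1): Ivan: 2 -> 1, Carol: 0 -> 1. State: Victor=0, Ivan=1, Carol=1
Event 5 (Carol -1): Carol: 1 -> 0. State: Victor=0, Ivan=1, Carol=0
Event 6 (Ivan -> Victor, 1): Ivan: 1 -> 0, Victor: 0 -> 1. State: Victor=1, Ivan=0, Carol=0
Event 7 (Victor -1): Victor: 1 -> 0. State: Victor=0, Ivan=0, Carol=0
Event 8 (Ivan +1): Ivan: 0 -> 1. State: Victor=0, Ivan=1, Carol=0
Event 9 (Ivan -> Victor, 1): Ivan: 1 -> 0, Victor: 0 -> 1. State: Victor=1, Ivan=0, Carol=0
Event 10 (Victor -1): Victor: 1 -> 0. State: Victor=0, Ivan=0, Carol=0
Event 11 (Ivan +1): Ivan: 0 -> 1. State: Victor=0, Ivan=1, Carol=0
Event 12 (Ivan -1): Ivan: 1 -> 0. State: Victor=0, Ivan=0, Carol=0

Victor's final count: 0

Answer: 0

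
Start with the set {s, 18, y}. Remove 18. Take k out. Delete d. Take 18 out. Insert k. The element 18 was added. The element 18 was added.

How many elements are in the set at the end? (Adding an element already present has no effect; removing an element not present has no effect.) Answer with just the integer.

Tracking the set through each operation:
Start: {18, s, y}
Event 1 (remove 18): removed. Set: {s, y}
Event 2 (remove k): not present, no change. Set: {s, y}
Event 3 (remove d): not present, no change. Set: {s, y}
Event 4 (remove 18): not present, no change. Set: {s, y}
Event 5 (add k): added. Set: {k, s, y}
Event 6 (add 18): added. Set: {18, k, s, y}
Event 7 (add 18): already present, no change. Set: {18, k, s, y}

Final set: {18, k, s, y} (size 4)

Answer: 4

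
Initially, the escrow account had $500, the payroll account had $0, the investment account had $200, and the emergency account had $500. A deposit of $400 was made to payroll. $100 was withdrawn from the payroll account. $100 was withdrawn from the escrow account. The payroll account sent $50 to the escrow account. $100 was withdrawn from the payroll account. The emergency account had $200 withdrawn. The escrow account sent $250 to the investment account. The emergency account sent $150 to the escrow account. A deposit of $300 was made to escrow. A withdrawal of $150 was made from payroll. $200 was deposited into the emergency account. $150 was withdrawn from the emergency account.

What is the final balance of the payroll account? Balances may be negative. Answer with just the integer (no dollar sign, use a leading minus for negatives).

Tracking account balances step by step:
Start: escrow=500, payroll=0, investment=200, emergency=500
Event 1 (deposit 400 to payroll): payroll: 0 + 400 = 400. Balances: escrow=500, payroll=400, investment=200, emergency=500
Event 2 (withdraw 100 from payroll): payroll: 400 - 100 = 300. Balances: escrow=500, payroll=300, investment=200, emergency=500
Event 3 (withdraw 100 from escrow): escrow: 500 - 100 = 400. Balances: escrow=400, payroll=300, investment=200, emergency=500
Event 4 (transfer 50 payroll -> escrow): payroll: 300 - 50 = 250, escrow: 400 + 50 = 450. Balances: escrow=450, payroll=250, investment=200, emergency=500
Event 5 (withdraw 100 from payroll): payroll: 250 - 100 = 150. Balances: escrow=450, payroll=150, investment=200, emergency=500
Event 6 (withdraw 200 from emergency): emergency: 500 - 200 = 300. Balances: escrow=450, payroll=150, investment=200, emergency=300
Event 7 (transfer 250 escrow -> investment): escrow: 450 - 250 = 200, investment: 200 + 250 = 450. Balances: escrow=200, payroll=150, investment=450, emergency=300
Event 8 (transfer 150 emergency -> escrow): emergency: 300 - 150 = 150, escrow: 200 + 150 = 350. Balances: escrow=350, payroll=150, investment=450, emergency=150
Event 9 (deposit 300 to escrow): escrow: 350 + 300 = 650. Balances: escrow=650, payroll=150, investment=450, emergency=150
Event 10 (withdraw 150 from payroll): payroll: 150 - 150 = 0. Balances: escrow=650, payroll=0, investment=450, emergency=150
Event 11 (deposit 200 to emergency): emergency: 150 + 200 = 350. Balances: escrow=650, payroll=0, investment=450, emergency=350
Event 12 (withdraw 150 from emergency): emergency: 350 - 150 = 200. Balances: escrow=650, payroll=0, investment=450, emergency=200

Final balance of payroll: 0

Answer: 0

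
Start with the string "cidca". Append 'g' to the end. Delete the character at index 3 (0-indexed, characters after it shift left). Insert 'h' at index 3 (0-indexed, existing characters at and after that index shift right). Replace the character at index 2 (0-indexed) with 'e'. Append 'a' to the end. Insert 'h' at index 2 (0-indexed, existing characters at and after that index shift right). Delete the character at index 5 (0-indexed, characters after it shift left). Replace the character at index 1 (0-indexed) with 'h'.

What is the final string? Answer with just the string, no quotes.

Answer: chhehga

Derivation:
Applying each edit step by step:
Start: "cidca"
Op 1 (append 'g'): "cidca" -> "cidcag"
Op 2 (delete idx 3 = 'c'): "cidcag" -> "cidag"
Op 3 (insert 'h' at idx 3): "cidag" -> "cidhag"
Op 4 (replace idx 2: 'd' -> 'e'): "cidhag" -> "ciehag"
Op 5 (append 'a'): "ciehag" -> "ciehaga"
Op 6 (insert 'h' at idx 2): "ciehaga" -> "cihehaga"
Op 7 (delete idx 5 = 'a'): "cihehaga" -> "cihehga"
Op 8 (replace idx 1: 'i' -> 'h'): "cihehga" -> "chhehga"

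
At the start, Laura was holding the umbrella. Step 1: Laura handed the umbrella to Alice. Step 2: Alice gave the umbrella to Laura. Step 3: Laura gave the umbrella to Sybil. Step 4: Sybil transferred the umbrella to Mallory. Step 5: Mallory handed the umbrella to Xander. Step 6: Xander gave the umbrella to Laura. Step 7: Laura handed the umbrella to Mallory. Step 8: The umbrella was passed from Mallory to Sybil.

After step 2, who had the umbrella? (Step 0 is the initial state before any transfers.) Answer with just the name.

Answer: Laura

Derivation:
Tracking the umbrella holder through step 2:
After step 0 (start): Laura
After step 1: Alice
After step 2: Laura

At step 2, the holder is Laura.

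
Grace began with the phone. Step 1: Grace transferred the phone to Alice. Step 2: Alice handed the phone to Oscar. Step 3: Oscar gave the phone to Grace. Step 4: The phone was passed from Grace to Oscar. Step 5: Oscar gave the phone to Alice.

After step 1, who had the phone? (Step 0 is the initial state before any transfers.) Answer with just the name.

Answer: Alice

Derivation:
Tracking the phone holder through step 1:
After step 0 (start): Grace
After step 1: Alice

At step 1, the holder is Alice.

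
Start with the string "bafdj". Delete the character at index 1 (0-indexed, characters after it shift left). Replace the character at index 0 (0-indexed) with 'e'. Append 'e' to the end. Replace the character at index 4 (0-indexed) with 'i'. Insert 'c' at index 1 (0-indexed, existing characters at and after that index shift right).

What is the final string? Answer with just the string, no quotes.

Applying each edit step by step:
Start: "bafdj"
Op 1 (delete idx 1 = 'a'): "bafdj" -> "bfdj"
Op 2 (replace idx 0: 'b' -> 'e'): "bfdj" -> "efdj"
Op 3 (append 'e'): "efdj" -> "efdje"
Op 4 (replace idx 4: 'e' -> 'i'): "efdje" -> "efdji"
Op 5 (insert 'c' at idx 1): "efdji" -> "ecfdji"

Answer: ecfdji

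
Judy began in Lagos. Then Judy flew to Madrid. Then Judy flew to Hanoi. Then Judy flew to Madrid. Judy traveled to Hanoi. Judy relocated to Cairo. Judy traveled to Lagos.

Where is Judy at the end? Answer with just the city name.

Answer: Lagos

Derivation:
Tracking Judy's location:
Start: Judy is in Lagos.
After move 1: Lagos -> Madrid. Judy is in Madrid.
After move 2: Madrid -> Hanoi. Judy is in Hanoi.
After move 3: Hanoi -> Madrid. Judy is in Madrid.
After move 4: Madrid -> Hanoi. Judy is in Hanoi.
After move 5: Hanoi -> Cairo. Judy is in Cairo.
After move 6: Cairo -> Lagos. Judy is in Lagos.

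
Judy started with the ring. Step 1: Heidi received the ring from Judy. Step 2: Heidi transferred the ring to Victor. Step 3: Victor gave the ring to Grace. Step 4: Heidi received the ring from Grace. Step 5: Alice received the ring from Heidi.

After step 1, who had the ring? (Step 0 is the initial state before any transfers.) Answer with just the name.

Answer: Heidi

Derivation:
Tracking the ring holder through step 1:
After step 0 (start): Judy
After step 1: Heidi

At step 1, the holder is Heidi.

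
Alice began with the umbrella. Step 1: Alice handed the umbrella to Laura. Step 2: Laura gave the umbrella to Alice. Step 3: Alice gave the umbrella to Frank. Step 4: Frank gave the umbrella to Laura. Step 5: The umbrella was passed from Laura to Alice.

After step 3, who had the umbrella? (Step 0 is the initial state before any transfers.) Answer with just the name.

Tracking the umbrella holder through step 3:
After step 0 (start): Alice
After step 1: Laura
After step 2: Alice
After step 3: Frank

At step 3, the holder is Frank.

Answer: Frank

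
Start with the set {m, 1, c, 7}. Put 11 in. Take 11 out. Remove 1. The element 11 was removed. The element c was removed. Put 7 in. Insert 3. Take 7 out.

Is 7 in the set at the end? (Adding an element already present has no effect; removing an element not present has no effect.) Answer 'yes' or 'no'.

Answer: no

Derivation:
Tracking the set through each operation:
Start: {1, 7, c, m}
Event 1 (add 11): added. Set: {1, 11, 7, c, m}
Event 2 (remove 11): removed. Set: {1, 7, c, m}
Event 3 (remove 1): removed. Set: {7, c, m}
Event 4 (remove 11): not present, no change. Set: {7, c, m}
Event 5 (remove c): removed. Set: {7, m}
Event 6 (add 7): already present, no change. Set: {7, m}
Event 7 (add 3): added. Set: {3, 7, m}
Event 8 (remove 7): removed. Set: {3, m}

Final set: {3, m} (size 2)
7 is NOT in the final set.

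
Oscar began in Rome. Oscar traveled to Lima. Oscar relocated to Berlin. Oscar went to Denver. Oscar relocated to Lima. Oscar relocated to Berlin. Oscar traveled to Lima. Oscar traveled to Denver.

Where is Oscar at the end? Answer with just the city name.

Tracking Oscar's location:
Start: Oscar is in Rome.
After move 1: Rome -> Lima. Oscar is in Lima.
After move 2: Lima -> Berlin. Oscar is in Berlin.
After move 3: Berlin -> Denver. Oscar is in Denver.
After move 4: Denver -> Lima. Oscar is in Lima.
After move 5: Lima -> Berlin. Oscar is in Berlin.
After move 6: Berlin -> Lima. Oscar is in Lima.
After move 7: Lima -> Denver. Oscar is in Denver.

Answer: Denver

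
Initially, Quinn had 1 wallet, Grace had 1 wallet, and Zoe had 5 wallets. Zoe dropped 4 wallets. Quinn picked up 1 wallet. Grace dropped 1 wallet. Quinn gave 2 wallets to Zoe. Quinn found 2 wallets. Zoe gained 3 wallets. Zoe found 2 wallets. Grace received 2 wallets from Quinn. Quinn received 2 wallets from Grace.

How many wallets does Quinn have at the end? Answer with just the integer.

Tracking counts step by step:
Start: Quinn=1, Grace=1, Zoe=5
Event 1 (Zoe -4): Zoe: 5 -> 1. State: Quinn=1, Grace=1, Zoe=1
Event 2 (Quinn +1): Quinn: 1 -> 2. State: Quinn=2, Grace=1, Zoe=1
Event 3 (Grace -1): Grace: 1 -> 0. State: Quinn=2, Grace=0, Zoe=1
Event 4 (Quinn -> Zoe, 2): Quinn: 2 -> 0, Zoe: 1 -> 3. State: Quinn=0, Grace=0, Zoe=3
Event 5 (Quinn +2): Quinn: 0 -> 2. State: Quinn=2, Grace=0, Zoe=3
Event 6 (Zoe +3): Zoe: 3 -> 6. State: Quinn=2, Grace=0, Zoe=6
Event 7 (Zoe +2): Zoe: 6 -> 8. State: Quinn=2, Grace=0, Zoe=8
Event 8 (Quinn -> Grace, 2): Quinn: 2 -> 0, Grace: 0 -> 2. State: Quinn=0, Grace=2, Zoe=8
Event 9 (Grace -> Quinn, 2): Grace: 2 -> 0, Quinn: 0 -> 2. State: Quinn=2, Grace=0, Zoe=8

Quinn's final count: 2

Answer: 2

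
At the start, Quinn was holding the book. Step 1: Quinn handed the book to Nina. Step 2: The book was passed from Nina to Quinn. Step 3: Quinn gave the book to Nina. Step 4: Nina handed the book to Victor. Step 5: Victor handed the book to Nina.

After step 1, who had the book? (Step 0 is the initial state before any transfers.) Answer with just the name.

Answer: Nina

Derivation:
Tracking the book holder through step 1:
After step 0 (start): Quinn
After step 1: Nina

At step 1, the holder is Nina.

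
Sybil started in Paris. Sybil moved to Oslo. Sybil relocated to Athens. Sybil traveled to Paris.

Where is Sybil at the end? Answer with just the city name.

Tracking Sybil's location:
Start: Sybil is in Paris.
After move 1: Paris -> Oslo. Sybil is in Oslo.
After move 2: Oslo -> Athens. Sybil is in Athens.
After move 3: Athens -> Paris. Sybil is in Paris.

Answer: Paris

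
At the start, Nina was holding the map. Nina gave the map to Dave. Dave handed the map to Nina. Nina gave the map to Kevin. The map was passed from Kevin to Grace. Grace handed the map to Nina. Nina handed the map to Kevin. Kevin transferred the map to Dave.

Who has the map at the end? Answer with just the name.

Answer: Dave

Derivation:
Tracking the map through each event:
Start: Nina has the map.
After event 1: Dave has the map.
After event 2: Nina has the map.
After event 3: Kevin has the map.
After event 4: Grace has the map.
After event 5: Nina has the map.
After event 6: Kevin has the map.
After event 7: Dave has the map.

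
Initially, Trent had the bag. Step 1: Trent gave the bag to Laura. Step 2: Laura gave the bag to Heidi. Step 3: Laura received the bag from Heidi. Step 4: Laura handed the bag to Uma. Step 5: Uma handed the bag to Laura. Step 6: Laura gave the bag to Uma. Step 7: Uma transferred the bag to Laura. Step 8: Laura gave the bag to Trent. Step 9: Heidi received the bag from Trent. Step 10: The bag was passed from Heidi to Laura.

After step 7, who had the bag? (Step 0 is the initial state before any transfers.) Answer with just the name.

Answer: Laura

Derivation:
Tracking the bag holder through step 7:
After step 0 (start): Trent
After step 1: Laura
After step 2: Heidi
After step 3: Laura
After step 4: Uma
After step 5: Laura
After step 6: Uma
After step 7: Laura

At step 7, the holder is Laura.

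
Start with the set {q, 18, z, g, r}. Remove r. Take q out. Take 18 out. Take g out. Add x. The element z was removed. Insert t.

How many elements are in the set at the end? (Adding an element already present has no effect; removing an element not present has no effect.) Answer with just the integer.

Answer: 2

Derivation:
Tracking the set through each operation:
Start: {18, g, q, r, z}
Event 1 (remove r): removed. Set: {18, g, q, z}
Event 2 (remove q): removed. Set: {18, g, z}
Event 3 (remove 18): removed. Set: {g, z}
Event 4 (remove g): removed. Set: {z}
Event 5 (add x): added. Set: {x, z}
Event 6 (remove z): removed. Set: {x}
Event 7 (add t): added. Set: {t, x}

Final set: {t, x} (size 2)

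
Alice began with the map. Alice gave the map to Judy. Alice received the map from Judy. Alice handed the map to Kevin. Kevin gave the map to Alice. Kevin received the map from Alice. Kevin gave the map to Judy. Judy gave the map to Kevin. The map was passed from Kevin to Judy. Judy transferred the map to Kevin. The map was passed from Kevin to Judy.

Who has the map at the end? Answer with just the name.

Answer: Judy

Derivation:
Tracking the map through each event:
Start: Alice has the map.
After event 1: Judy has the map.
After event 2: Alice has the map.
After event 3: Kevin has the map.
After event 4: Alice has the map.
After event 5: Kevin has the map.
After event 6: Judy has the map.
After event 7: Kevin has the map.
After event 8: Judy has the map.
After event 9: Kevin has the map.
After event 10: Judy has the map.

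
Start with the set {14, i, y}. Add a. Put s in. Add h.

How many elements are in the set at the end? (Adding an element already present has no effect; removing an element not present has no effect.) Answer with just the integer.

Answer: 6

Derivation:
Tracking the set through each operation:
Start: {14, i, y}
Event 1 (add a): added. Set: {14, a, i, y}
Event 2 (add s): added. Set: {14, a, i, s, y}
Event 3 (add h): added. Set: {14, a, h, i, s, y}

Final set: {14, a, h, i, s, y} (size 6)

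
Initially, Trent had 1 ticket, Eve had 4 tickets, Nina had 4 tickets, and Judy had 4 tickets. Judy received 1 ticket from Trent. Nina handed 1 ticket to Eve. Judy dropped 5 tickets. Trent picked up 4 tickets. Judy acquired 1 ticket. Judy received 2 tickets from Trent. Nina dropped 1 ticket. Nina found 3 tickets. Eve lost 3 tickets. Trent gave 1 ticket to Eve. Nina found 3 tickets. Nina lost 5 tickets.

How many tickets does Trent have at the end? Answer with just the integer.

Answer: 1

Derivation:
Tracking counts step by step:
Start: Trent=1, Eve=4, Nina=4, Judy=4
Event 1 (Trent -> Judy, 1): Trent: 1 -> 0, Judy: 4 -> 5. State: Trent=0, Eve=4, Nina=4, Judy=5
Event 2 (Nina -> Eve, 1): Nina: 4 -> 3, Eve: 4 -> 5. State: Trent=0, Eve=5, Nina=3, Judy=5
Event 3 (Judy -5): Judy: 5 -> 0. State: Trent=0, Eve=5, Nina=3, Judy=0
Event 4 (Trent +4): Trent: 0 -> 4. State: Trent=4, Eve=5, Nina=3, Judy=0
Event 5 (Judy +1): Judy: 0 -> 1. State: Trent=4, Eve=5, Nina=3, Judy=1
Event 6 (Trent -> Judy, 2): Trent: 4 -> 2, Judy: 1 -> 3. State: Trent=2, Eve=5, Nina=3, Judy=3
Event 7 (Nina -1): Nina: 3 -> 2. State: Trent=2, Eve=5, Nina=2, Judy=3
Event 8 (Nina +3): Nina: 2 -> 5. State: Trent=2, Eve=5, Nina=5, Judy=3
Event 9 (Eve -3): Eve: 5 -> 2. State: Trent=2, Eve=2, Nina=5, Judy=3
Event 10 (Trent -> Eve, 1): Trent: 2 -> 1, Eve: 2 -> 3. State: Trent=1, Eve=3, Nina=5, Judy=3
Event 11 (Nina +3): Nina: 5 -> 8. State: Trent=1, Eve=3, Nina=8, Judy=3
Event 12 (Nina -5): Nina: 8 -> 3. State: Trent=1, Eve=3, Nina=3, Judy=3

Trent's final count: 1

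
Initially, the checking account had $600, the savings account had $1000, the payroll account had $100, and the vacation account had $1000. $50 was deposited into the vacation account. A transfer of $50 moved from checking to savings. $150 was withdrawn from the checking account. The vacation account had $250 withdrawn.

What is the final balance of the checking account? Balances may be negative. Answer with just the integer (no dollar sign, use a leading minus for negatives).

Answer: 400

Derivation:
Tracking account balances step by step:
Start: checking=600, savings=1000, payroll=100, vacation=1000
Event 1 (deposit 50 to vacation): vacation: 1000 + 50 = 1050. Balances: checking=600, savings=1000, payroll=100, vacation=1050
Event 2 (transfer 50 checking -> savings): checking: 600 - 50 = 550, savings: 1000 + 50 = 1050. Balances: checking=550, savings=1050, payroll=100, vacation=1050
Event 3 (withdraw 150 from checking): checking: 550 - 150 = 400. Balances: checking=400, savings=1050, payroll=100, vacation=1050
Event 4 (withdraw 250 from vacation): vacation: 1050 - 250 = 800. Balances: checking=400, savings=1050, payroll=100, vacation=800

Final balance of checking: 400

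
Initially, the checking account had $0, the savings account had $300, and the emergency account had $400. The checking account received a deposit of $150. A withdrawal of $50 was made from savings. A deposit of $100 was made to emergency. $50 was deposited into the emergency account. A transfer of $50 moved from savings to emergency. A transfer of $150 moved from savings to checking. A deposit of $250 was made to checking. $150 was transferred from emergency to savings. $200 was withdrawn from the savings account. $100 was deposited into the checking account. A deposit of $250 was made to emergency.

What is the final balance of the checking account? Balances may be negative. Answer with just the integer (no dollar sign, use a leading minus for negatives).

Answer: 650

Derivation:
Tracking account balances step by step:
Start: checking=0, savings=300, emergency=400
Event 1 (deposit 150 to checking): checking: 0 + 150 = 150. Balances: checking=150, savings=300, emergency=400
Event 2 (withdraw 50 from savings): savings: 300 - 50 = 250. Balances: checking=150, savings=250, emergency=400
Event 3 (deposit 100 to emergency): emergency: 400 + 100 = 500. Balances: checking=150, savings=250, emergency=500
Event 4 (deposit 50 to emergency): emergency: 500 + 50 = 550. Balances: checking=150, savings=250, emergency=550
Event 5 (transfer 50 savings -> emergency): savings: 250 - 50 = 200, emergency: 550 + 50 = 600. Balances: checking=150, savings=200, emergency=600
Event 6 (transfer 150 savings -> checking): savings: 200 - 150 = 50, checking: 150 + 150 = 300. Balances: checking=300, savings=50, emergency=600
Event 7 (deposit 250 to checking): checking: 300 + 250 = 550. Balances: checking=550, savings=50, emergency=600
Event 8 (transfer 150 emergency -> savings): emergency: 600 - 150 = 450, savings: 50 + 150 = 200. Balances: checking=550, savings=200, emergency=450
Event 9 (withdraw 200 from savings): savings: 200 - 200 = 0. Balances: checking=550, savings=0, emergency=450
Event 10 (deposit 100 to checking): checking: 550 + 100 = 650. Balances: checking=650, savings=0, emergency=450
Event 11 (deposit 250 to emergency): emergency: 450 + 250 = 700. Balances: checking=650, savings=0, emergency=700

Final balance of checking: 650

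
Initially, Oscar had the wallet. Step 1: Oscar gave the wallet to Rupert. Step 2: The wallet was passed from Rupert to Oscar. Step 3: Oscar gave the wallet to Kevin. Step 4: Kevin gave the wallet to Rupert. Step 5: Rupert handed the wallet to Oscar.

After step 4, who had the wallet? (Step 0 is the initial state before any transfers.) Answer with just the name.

Answer: Rupert

Derivation:
Tracking the wallet holder through step 4:
After step 0 (start): Oscar
After step 1: Rupert
After step 2: Oscar
After step 3: Kevin
After step 4: Rupert

At step 4, the holder is Rupert.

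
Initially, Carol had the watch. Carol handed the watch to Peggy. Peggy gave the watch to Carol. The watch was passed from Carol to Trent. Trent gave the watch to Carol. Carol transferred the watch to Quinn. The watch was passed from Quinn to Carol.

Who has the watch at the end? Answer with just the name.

Answer: Carol

Derivation:
Tracking the watch through each event:
Start: Carol has the watch.
After event 1: Peggy has the watch.
After event 2: Carol has the watch.
After event 3: Trent has the watch.
After event 4: Carol has the watch.
After event 5: Quinn has the watch.
After event 6: Carol has the watch.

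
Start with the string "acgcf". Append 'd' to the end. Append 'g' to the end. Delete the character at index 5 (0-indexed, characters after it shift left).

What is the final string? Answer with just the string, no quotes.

Applying each edit step by step:
Start: "acgcf"
Op 1 (append 'd'): "acgcf" -> "acgcfd"
Op 2 (append 'g'): "acgcfd" -> "acgcfdg"
Op 3 (delete idx 5 = 'd'): "acgcfdg" -> "acgcfg"

Answer: acgcfg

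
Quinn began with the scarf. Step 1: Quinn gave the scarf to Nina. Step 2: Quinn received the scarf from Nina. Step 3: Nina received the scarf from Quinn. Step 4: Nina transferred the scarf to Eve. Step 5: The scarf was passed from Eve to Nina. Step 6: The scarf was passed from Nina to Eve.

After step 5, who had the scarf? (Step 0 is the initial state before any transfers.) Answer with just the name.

Answer: Nina

Derivation:
Tracking the scarf holder through step 5:
After step 0 (start): Quinn
After step 1: Nina
After step 2: Quinn
After step 3: Nina
After step 4: Eve
After step 5: Nina

At step 5, the holder is Nina.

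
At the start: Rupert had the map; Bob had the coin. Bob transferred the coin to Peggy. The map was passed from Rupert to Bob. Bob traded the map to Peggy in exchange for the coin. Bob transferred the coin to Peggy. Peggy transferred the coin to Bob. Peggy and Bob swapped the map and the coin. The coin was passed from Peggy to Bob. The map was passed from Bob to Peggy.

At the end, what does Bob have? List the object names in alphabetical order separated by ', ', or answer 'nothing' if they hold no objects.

Answer: coin

Derivation:
Tracking all object holders:
Start: map:Rupert, coin:Bob
Event 1 (give coin: Bob -> Peggy). State: map:Rupert, coin:Peggy
Event 2 (give map: Rupert -> Bob). State: map:Bob, coin:Peggy
Event 3 (swap map<->coin: now map:Peggy, coin:Bob). State: map:Peggy, coin:Bob
Event 4 (give coin: Bob -> Peggy). State: map:Peggy, coin:Peggy
Event 5 (give coin: Peggy -> Bob). State: map:Peggy, coin:Bob
Event 6 (swap map<->coin: now map:Bob, coin:Peggy). State: map:Bob, coin:Peggy
Event 7 (give coin: Peggy -> Bob). State: map:Bob, coin:Bob
Event 8 (give map: Bob -> Peggy). State: map:Peggy, coin:Bob

Final state: map:Peggy, coin:Bob
Bob holds: coin.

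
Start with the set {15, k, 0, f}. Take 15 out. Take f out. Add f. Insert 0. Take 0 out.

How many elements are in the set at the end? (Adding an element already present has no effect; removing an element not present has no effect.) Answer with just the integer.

Answer: 2

Derivation:
Tracking the set through each operation:
Start: {0, 15, f, k}
Event 1 (remove 15): removed. Set: {0, f, k}
Event 2 (remove f): removed. Set: {0, k}
Event 3 (add f): added. Set: {0, f, k}
Event 4 (add 0): already present, no change. Set: {0, f, k}
Event 5 (remove 0): removed. Set: {f, k}

Final set: {f, k} (size 2)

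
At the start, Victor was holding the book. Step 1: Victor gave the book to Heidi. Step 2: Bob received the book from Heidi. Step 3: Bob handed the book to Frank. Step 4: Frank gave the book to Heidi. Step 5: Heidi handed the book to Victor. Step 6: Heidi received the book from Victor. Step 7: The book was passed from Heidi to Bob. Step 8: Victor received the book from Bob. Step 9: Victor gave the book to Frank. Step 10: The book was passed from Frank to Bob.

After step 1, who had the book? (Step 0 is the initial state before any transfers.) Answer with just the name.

Answer: Heidi

Derivation:
Tracking the book holder through step 1:
After step 0 (start): Victor
After step 1: Heidi

At step 1, the holder is Heidi.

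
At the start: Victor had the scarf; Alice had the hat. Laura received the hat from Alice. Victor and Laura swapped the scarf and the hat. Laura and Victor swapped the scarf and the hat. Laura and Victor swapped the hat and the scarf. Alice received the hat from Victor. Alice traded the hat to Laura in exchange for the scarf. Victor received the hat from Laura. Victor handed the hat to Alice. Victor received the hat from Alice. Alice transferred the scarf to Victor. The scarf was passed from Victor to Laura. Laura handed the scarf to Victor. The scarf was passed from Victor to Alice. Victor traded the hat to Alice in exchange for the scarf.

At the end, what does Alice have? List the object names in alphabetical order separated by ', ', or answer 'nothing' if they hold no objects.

Answer: hat

Derivation:
Tracking all object holders:
Start: scarf:Victor, hat:Alice
Event 1 (give hat: Alice -> Laura). State: scarf:Victor, hat:Laura
Event 2 (swap scarf<->hat: now scarf:Laura, hat:Victor). State: scarf:Laura, hat:Victor
Event 3 (swap scarf<->hat: now scarf:Victor, hat:Laura). State: scarf:Victor, hat:Laura
Event 4 (swap hat<->scarf: now hat:Victor, scarf:Laura). State: scarf:Laura, hat:Victor
Event 5 (give hat: Victor -> Alice). State: scarf:Laura, hat:Alice
Event 6 (swap hat<->scarf: now hat:Laura, scarf:Alice). State: scarf:Alice, hat:Laura
Event 7 (give hat: Laura -> Victor). State: scarf:Alice, hat:Victor
Event 8 (give hat: Victor -> Alice). State: scarf:Alice, hat:Alice
Event 9 (give hat: Alice -> Victor). State: scarf:Alice, hat:Victor
Event 10 (give scarf: Alice -> Victor). State: scarf:Victor, hat:Victor
Event 11 (give scarf: Victor -> Laura). State: scarf:Laura, hat:Victor
Event 12 (give scarf: Laura -> Victor). State: scarf:Victor, hat:Victor
Event 13 (give scarf: Victor -> Alice). State: scarf:Alice, hat:Victor
Event 14 (swap hat<->scarf: now hat:Alice, scarf:Victor). State: scarf:Victor, hat:Alice

Final state: scarf:Victor, hat:Alice
Alice holds: hat.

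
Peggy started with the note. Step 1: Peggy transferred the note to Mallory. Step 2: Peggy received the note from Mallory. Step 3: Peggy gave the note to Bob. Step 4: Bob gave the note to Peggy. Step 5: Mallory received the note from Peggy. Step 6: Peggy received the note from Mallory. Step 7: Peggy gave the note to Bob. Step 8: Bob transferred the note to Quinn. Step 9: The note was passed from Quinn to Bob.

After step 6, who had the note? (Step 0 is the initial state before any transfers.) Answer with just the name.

Tracking the note holder through step 6:
After step 0 (start): Peggy
After step 1: Mallory
After step 2: Peggy
After step 3: Bob
After step 4: Peggy
After step 5: Mallory
After step 6: Peggy

At step 6, the holder is Peggy.

Answer: Peggy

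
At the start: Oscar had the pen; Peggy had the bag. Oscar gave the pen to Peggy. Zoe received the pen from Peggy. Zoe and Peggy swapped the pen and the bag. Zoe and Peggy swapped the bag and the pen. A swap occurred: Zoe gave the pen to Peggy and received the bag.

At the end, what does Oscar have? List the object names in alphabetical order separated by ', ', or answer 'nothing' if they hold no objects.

Tracking all object holders:
Start: pen:Oscar, bag:Peggy
Event 1 (give pen: Oscar -> Peggy). State: pen:Peggy, bag:Peggy
Event 2 (give pen: Peggy -> Zoe). State: pen:Zoe, bag:Peggy
Event 3 (swap pen<->bag: now pen:Peggy, bag:Zoe). State: pen:Peggy, bag:Zoe
Event 4 (swap bag<->pen: now bag:Peggy, pen:Zoe). State: pen:Zoe, bag:Peggy
Event 5 (swap pen<->bag: now pen:Peggy, bag:Zoe). State: pen:Peggy, bag:Zoe

Final state: pen:Peggy, bag:Zoe
Oscar holds: (nothing).

Answer: nothing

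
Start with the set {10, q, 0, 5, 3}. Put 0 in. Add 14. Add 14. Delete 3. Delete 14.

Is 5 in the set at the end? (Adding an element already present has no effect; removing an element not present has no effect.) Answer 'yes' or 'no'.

Tracking the set through each operation:
Start: {0, 10, 3, 5, q}
Event 1 (add 0): already present, no change. Set: {0, 10, 3, 5, q}
Event 2 (add 14): added. Set: {0, 10, 14, 3, 5, q}
Event 3 (add 14): already present, no change. Set: {0, 10, 14, 3, 5, q}
Event 4 (remove 3): removed. Set: {0, 10, 14, 5, q}
Event 5 (remove 14): removed. Set: {0, 10, 5, q}

Final set: {0, 10, 5, q} (size 4)
5 is in the final set.

Answer: yes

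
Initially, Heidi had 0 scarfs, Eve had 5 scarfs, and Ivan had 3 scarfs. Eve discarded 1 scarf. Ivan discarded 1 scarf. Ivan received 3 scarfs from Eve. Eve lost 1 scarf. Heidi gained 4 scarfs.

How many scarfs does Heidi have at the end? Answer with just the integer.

Tracking counts step by step:
Start: Heidi=0, Eve=5, Ivan=3
Event 1 (Eve -1): Eve: 5 -> 4. State: Heidi=0, Eve=4, Ivan=3
Event 2 (Ivan -1): Ivan: 3 -> 2. State: Heidi=0, Eve=4, Ivan=2
Event 3 (Eve -> Ivan, 3): Eve: 4 -> 1, Ivan: 2 -> 5. State: Heidi=0, Eve=1, Ivan=5
Event 4 (Eve -1): Eve: 1 -> 0. State: Heidi=0, Eve=0, Ivan=5
Event 5 (Heidi +4): Heidi: 0 -> 4. State: Heidi=4, Eve=0, Ivan=5

Heidi's final count: 4

Answer: 4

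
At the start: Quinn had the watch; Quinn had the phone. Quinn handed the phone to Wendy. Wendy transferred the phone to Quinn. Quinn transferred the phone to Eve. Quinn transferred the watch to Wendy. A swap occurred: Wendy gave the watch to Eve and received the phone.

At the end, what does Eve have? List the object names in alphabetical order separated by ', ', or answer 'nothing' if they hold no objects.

Tracking all object holders:
Start: watch:Quinn, phone:Quinn
Event 1 (give phone: Quinn -> Wendy). State: watch:Quinn, phone:Wendy
Event 2 (give phone: Wendy -> Quinn). State: watch:Quinn, phone:Quinn
Event 3 (give phone: Quinn -> Eve). State: watch:Quinn, phone:Eve
Event 4 (give watch: Quinn -> Wendy). State: watch:Wendy, phone:Eve
Event 5 (swap watch<->phone: now watch:Eve, phone:Wendy). State: watch:Eve, phone:Wendy

Final state: watch:Eve, phone:Wendy
Eve holds: watch.

Answer: watch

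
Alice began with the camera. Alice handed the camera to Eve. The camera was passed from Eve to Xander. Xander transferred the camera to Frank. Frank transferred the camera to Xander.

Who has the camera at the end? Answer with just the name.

Answer: Xander

Derivation:
Tracking the camera through each event:
Start: Alice has the camera.
After event 1: Eve has the camera.
After event 2: Xander has the camera.
After event 3: Frank has the camera.
After event 4: Xander has the camera.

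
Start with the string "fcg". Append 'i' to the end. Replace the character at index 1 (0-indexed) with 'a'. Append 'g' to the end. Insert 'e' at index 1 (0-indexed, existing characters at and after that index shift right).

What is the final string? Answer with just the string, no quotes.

Answer: feagig

Derivation:
Applying each edit step by step:
Start: "fcg"
Op 1 (append 'i'): "fcg" -> "fcgi"
Op 2 (replace idx 1: 'c' -> 'a'): "fcgi" -> "fagi"
Op 3 (append 'g'): "fagi" -> "fagig"
Op 4 (insert 'e' at idx 1): "fagig" -> "feagig"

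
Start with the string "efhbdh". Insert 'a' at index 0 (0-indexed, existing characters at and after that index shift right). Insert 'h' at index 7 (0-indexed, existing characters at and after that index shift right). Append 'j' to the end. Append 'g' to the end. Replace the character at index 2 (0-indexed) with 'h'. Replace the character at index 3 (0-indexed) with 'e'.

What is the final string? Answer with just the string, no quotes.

Answer: aehebdhhjg

Derivation:
Applying each edit step by step:
Start: "efhbdh"
Op 1 (insert 'a' at idx 0): "efhbdh" -> "aefhbdh"
Op 2 (insert 'h' at idx 7): "aefhbdh" -> "aefhbdhh"
Op 3 (append 'j'): "aefhbdhh" -> "aefhbdhhj"
Op 4 (append 'g'): "aefhbdhhj" -> "aefhbdhhjg"
Op 5 (replace idx 2: 'f' -> 'h'): "aefhbdhhjg" -> "aehhbdhhjg"
Op 6 (replace idx 3: 'h' -> 'e'): "aehhbdhhjg" -> "aehebdhhjg"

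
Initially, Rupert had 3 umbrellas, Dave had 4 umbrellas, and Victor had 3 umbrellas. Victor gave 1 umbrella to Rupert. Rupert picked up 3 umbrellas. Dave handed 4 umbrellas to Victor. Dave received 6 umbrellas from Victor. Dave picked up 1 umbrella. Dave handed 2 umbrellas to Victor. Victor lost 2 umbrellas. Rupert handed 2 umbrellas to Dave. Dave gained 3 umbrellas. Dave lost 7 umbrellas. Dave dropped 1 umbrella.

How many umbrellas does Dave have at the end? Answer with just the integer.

Tracking counts step by step:
Start: Rupert=3, Dave=4, Victor=3
Event 1 (Victor -> Rupert, 1): Victor: 3 -> 2, Rupert: 3 -> 4. State: Rupert=4, Dave=4, Victor=2
Event 2 (Rupert +3): Rupert: 4 -> 7. State: Rupert=7, Dave=4, Victor=2
Event 3 (Dave -> Victor, 4): Dave: 4 -> 0, Victor: 2 -> 6. State: Rupert=7, Dave=0, Victor=6
Event 4 (Victor -> Dave, 6): Victor: 6 -> 0, Dave: 0 -> 6. State: Rupert=7, Dave=6, Victor=0
Event 5 (Dave +1): Dave: 6 -> 7. State: Rupert=7, Dave=7, Victor=0
Event 6 (Dave -> Victor, 2): Dave: 7 -> 5, Victor: 0 -> 2. State: Rupert=7, Dave=5, Victor=2
Event 7 (Victor -2): Victor: 2 -> 0. State: Rupert=7, Dave=5, Victor=0
Event 8 (Rupert -> Dave, 2): Rupert: 7 -> 5, Dave: 5 -> 7. State: Rupert=5, Dave=7, Victor=0
Event 9 (Dave +3): Dave: 7 -> 10. State: Rupert=5, Dave=10, Victor=0
Event 10 (Dave -7): Dave: 10 -> 3. State: Rupert=5, Dave=3, Victor=0
Event 11 (Dave -1): Dave: 3 -> 2. State: Rupert=5, Dave=2, Victor=0

Dave's final count: 2

Answer: 2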